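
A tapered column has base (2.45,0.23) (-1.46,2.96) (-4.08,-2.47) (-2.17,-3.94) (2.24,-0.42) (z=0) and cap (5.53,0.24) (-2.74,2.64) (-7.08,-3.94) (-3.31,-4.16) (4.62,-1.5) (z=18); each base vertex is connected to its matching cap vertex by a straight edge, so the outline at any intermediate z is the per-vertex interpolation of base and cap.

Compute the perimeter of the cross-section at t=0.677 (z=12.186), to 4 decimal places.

Perimeter at t=0.677: 26.7546

Cross-section at t=0.677: each vertex is (1-t)·p0[i] + t·p1[i].
  v1: (1-0.677)·(2.45,0.23) + 0.677·(5.53,0.24) = (4.5352,0.2368)
  v2: (1-0.677)·(-1.46,2.96) + 0.677·(-2.74,2.64) = (-2.3266,2.7434)
  v3: (1-0.677)·(-4.08,-2.47) + 0.677·(-7.08,-3.94) = (-6.1110,-3.4652)
  v4: (1-0.677)·(-2.17,-3.94) + 0.677·(-3.31,-4.16) = (-2.9418,-4.0889)
  v5: (1-0.677)·(2.24,-0.42) + 0.677·(4.62,-1.5) = (3.8513,-1.1512)
Perimeter = Σ |v_{i+1} − v_i|:
  edge 1→2: √(-6.8617² + 2.5066²) = 7.3052 (running 7.3052)
  edge 2→3: √(-3.7844² + -6.2085²) = 7.2710 (running 14.5763)
  edge 3→4: √(3.1692² + -0.6238²) = 3.2300 (running 17.8063)
  edge 4→5: √(6.7930² + 2.9378²) = 7.4011 (running 25.2074)
  edge 5→1: √(0.6839² + 1.3879²) = 1.5473 (running 26.7546)
Perimeter = 26.7546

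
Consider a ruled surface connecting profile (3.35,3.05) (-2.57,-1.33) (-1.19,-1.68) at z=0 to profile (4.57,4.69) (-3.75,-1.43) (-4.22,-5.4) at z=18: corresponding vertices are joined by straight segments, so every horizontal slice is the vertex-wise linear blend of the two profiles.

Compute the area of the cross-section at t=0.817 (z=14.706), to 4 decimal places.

Area at t=0.817: 12.6517

Cross-section at t=0.817: each vertex is (1-t)·p0[i] + t·p1[i].
  v1: (1-0.817)·(3.35,3.05) + 0.817·(4.57,4.69) = (4.3467,4.3899)
  v2: (1-0.817)·(-2.57,-1.33) + 0.817·(-3.75,-1.43) = (-3.5341,-1.4117)
  v3: (1-0.817)·(-1.19,-1.68) + 0.817·(-4.22,-5.4) = (-3.6655,-4.7192)
Shoelace sum Σ(x_i·y_{i+1} − x_{i+1}·y_i):
  i=1: 4.3467·-1.4117 − -3.5341·4.3899 = +9.3778 (running +9.3778)
  i=2: -3.5341·-4.7192 − -3.6655·-1.4117 = +11.5035 (running +20.8813)
  i=3: -3.6655·4.3899 − 4.3467·-4.7192 = +4.4222 (running +25.3034)
Area = |Σ|/2 = |25.3034|/2 = 12.6517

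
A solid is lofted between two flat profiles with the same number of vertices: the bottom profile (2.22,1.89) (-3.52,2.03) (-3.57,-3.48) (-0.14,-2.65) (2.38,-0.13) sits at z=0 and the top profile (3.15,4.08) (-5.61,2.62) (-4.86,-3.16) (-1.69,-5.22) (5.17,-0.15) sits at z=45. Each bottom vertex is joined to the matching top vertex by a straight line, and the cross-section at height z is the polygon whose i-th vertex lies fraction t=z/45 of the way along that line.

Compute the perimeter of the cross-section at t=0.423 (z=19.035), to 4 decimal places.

Cross-section at t=0.423: each vertex is (1-t)·p0[i] + t·p1[i].
  v1: (1-0.423)·(2.22,1.89) + 0.423·(3.15,4.08) = (2.6134,2.8164)
  v2: (1-0.423)·(-3.52,2.03) + 0.423·(-5.61,2.62) = (-4.4041,2.2796)
  v3: (1-0.423)·(-3.57,-3.48) + 0.423·(-4.86,-3.16) = (-4.1157,-3.3446)
  v4: (1-0.423)·(-0.14,-2.65) + 0.423·(-1.69,-5.22) = (-0.7956,-3.7371)
  v5: (1-0.423)·(2.38,-0.13) + 0.423·(5.17,-0.15) = (3.5602,-0.1385)
Perimeter = Σ |v_{i+1} − v_i|:
  edge 1→2: √(-7.0175² + -0.5368²) = 7.0380 (running 7.0380)
  edge 2→3: √(0.2884² + -5.6242²) = 5.6316 (running 12.6696)
  edge 3→4: √(3.3200² + -0.3925²) = 3.3431 (running 16.0127)
  edge 4→5: √(4.3558² + 3.5986²) = 5.6501 (running 21.6628)
  edge 5→1: √(-0.9468² + 2.9548²) = 3.1028 (running 24.7656)
Perimeter = 24.7656

Perimeter at t=0.423: 24.7656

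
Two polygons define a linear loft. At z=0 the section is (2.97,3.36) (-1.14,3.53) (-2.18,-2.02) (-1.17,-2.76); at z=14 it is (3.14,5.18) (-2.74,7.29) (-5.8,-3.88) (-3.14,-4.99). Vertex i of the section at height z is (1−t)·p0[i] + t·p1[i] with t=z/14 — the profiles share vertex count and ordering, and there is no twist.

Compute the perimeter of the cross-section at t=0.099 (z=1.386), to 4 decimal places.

Perimeter at t=0.099: 19.7783

Cross-section at t=0.099: each vertex is (1-t)·p0[i] + t·p1[i].
  v1: (1-0.099)·(2.97,3.36) + 0.099·(3.14,5.18) = (2.9868,3.5402)
  v2: (1-0.099)·(-1.14,3.53) + 0.099·(-2.74,7.29) = (-1.2984,3.9022)
  v3: (1-0.099)·(-2.18,-2.02) + 0.099·(-5.8,-3.88) = (-2.5384,-2.2041)
  v4: (1-0.099)·(-1.17,-2.76) + 0.099·(-3.14,-4.99) = (-1.3650,-2.9808)
Perimeter = Σ |v_{i+1} − v_i|:
  edge 1→2: √(-4.2852² + 0.3621²) = 4.3005 (running 4.3005)
  edge 2→3: √(-1.2400² + -6.1064²) = 6.2310 (running 10.5315)
  edge 3→4: √(1.1734² + -0.7766²) = 1.4071 (running 11.9386)
  edge 4→1: √(4.3519² + 6.5209²) = 7.8397 (running 19.7783)
Perimeter = 19.7783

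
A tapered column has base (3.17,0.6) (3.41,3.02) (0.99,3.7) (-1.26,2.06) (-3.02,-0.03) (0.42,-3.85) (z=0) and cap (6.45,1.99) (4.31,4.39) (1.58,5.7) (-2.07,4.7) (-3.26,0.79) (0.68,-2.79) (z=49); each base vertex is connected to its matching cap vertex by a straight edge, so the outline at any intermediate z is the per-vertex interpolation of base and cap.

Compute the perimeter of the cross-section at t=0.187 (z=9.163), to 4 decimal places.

Perimeter at t=0.187: 21.6730

Cross-section at t=0.187: each vertex is (1-t)·p0[i] + t·p1[i].
  v1: (1-0.187)·(3.17,0.6) + 0.187·(6.45,1.99) = (3.7834,0.8599)
  v2: (1-0.187)·(3.41,3.02) + 0.187·(4.31,4.39) = (3.5783,3.2762)
  v3: (1-0.187)·(0.99,3.7) + 0.187·(1.58,5.7) = (1.1003,4.0740)
  v4: (1-0.187)·(-1.26,2.06) + 0.187·(-2.07,4.7) = (-1.4115,2.5537)
  v5: (1-0.187)·(-3.02,-0.03) + 0.187·(-3.26,0.79) = (-3.0649,0.1233)
  v6: (1-0.187)·(0.42,-3.85) + 0.187·(0.68,-2.79) = (0.4686,-3.6518)
Perimeter = Σ |v_{i+1} − v_i|:
  edge 1→2: √(-0.2051² + 2.4163²) = 2.4249 (running 2.4249)
  edge 2→3: √(-2.4780² + 0.7978²) = 2.6032 (running 5.0282)
  edge 3→4: √(-2.5118² + -1.5203²) = 2.9361 (running 7.9643)
  edge 4→5: √(-1.6534² + -2.4303²) = 2.9394 (running 10.9037)
  edge 5→6: √(3.5335² + -3.7751²) = 5.1708 (running 16.0745)
  edge 6→1: √(3.3147² + 4.5117²) = 5.5985 (running 21.6730)
Perimeter = 21.6730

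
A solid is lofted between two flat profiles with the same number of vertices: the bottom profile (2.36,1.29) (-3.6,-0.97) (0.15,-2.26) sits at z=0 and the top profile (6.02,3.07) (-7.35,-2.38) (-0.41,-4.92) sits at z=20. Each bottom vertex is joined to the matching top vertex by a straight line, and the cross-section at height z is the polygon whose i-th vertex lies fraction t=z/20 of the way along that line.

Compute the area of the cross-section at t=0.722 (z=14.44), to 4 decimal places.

Area at t=0.722: 26.2095

Cross-section at t=0.722: each vertex is (1-t)·p0[i] + t·p1[i].
  v1: (1-0.722)·(2.36,1.29) + 0.722·(6.02,3.07) = (5.0025,2.5752)
  v2: (1-0.722)·(-3.6,-0.97) + 0.722·(-7.35,-2.38) = (-6.3075,-1.9880)
  v3: (1-0.722)·(0.15,-2.26) + 0.722·(-0.41,-4.92) = (-0.2543,-4.1805)
Shoelace sum Σ(x_i·y_{i+1} − x_{i+1}·y_i):
  i=1: 5.0025·-1.9880 − -6.3075·2.5752 = +6.2977 (running +6.2977)
  i=2: -6.3075·-4.1805 − -0.2543·-1.9880 = +25.8630 (running +32.1607)
  i=3: -0.2543·2.5752 − 5.0025·-4.1805 = +20.2582 (running +52.4190)
Area = |Σ|/2 = |52.4190|/2 = 26.2095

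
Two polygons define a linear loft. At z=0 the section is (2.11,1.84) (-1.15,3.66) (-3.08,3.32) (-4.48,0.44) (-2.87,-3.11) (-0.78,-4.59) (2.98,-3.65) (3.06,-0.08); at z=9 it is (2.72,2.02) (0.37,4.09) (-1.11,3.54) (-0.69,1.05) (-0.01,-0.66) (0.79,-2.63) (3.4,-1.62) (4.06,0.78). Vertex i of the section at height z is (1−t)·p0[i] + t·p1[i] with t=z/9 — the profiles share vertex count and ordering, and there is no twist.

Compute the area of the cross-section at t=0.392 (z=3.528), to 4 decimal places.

Area at t=0.392: 34.3634

Cross-section at t=0.392: each vertex is (1-t)·p0[i] + t·p1[i].
  v1: (1-0.392)·(2.11,1.84) + 0.392·(2.72,2.02) = (2.3491,1.9106)
  v2: (1-0.392)·(-1.15,3.66) + 0.392·(0.37,4.09) = (-0.5542,3.8286)
  v3: (1-0.392)·(-3.08,3.32) + 0.392·(-1.11,3.54) = (-2.3078,3.4062)
  v4: (1-0.392)·(-4.48,0.44) + 0.392·(-0.69,1.05) = (-2.9943,0.6791)
  v5: (1-0.392)·(-2.87,-3.11) + 0.392·(-0.01,-0.66) = (-1.7489,-2.1496)
  v6: (1-0.392)·(-0.78,-4.59) + 0.392·(0.79,-2.63) = (-0.1646,-3.8217)
  v7: (1-0.392)·(2.98,-3.65) + 0.392·(3.4,-1.62) = (3.1446,-2.8542)
  v8: (1-0.392)·(3.06,-0.08) + 0.392·(4.06,0.78) = (3.4520,0.2571)
Shoelace sum Σ(x_i·y_{i+1} − x_{i+1}·y_i):
  i=1: 2.3491·3.8286 − -0.5542·1.9106 = +10.0525 (running +10.0525)
  i=2: -0.5542·3.4062 − -2.3078·3.8286 = +6.9478 (running +17.0003)
  i=3: -2.3078·0.6791 − -2.9943·3.4062 = +8.6321 (running +25.6324)
  i=4: -2.9943·-2.1496 − -1.7489·0.6791 = +7.6243 (running +33.2567)
  i=5: -1.7489·-3.8217 − -0.1646·-2.1496 = +6.3299 (running +39.5866)
  i=6: -0.1646·-2.8542 − 3.1446·-3.8217 = +12.4875 (running +52.0741)
  i=7: 3.1446·0.2571 − 3.4520·-2.8542 = +10.6614 (running +62.7355)
  i=8: 3.4520·1.9106 − 2.3491·0.2571 = +5.9912 (running +68.7268)
Area = |Σ|/2 = |68.7268|/2 = 34.3634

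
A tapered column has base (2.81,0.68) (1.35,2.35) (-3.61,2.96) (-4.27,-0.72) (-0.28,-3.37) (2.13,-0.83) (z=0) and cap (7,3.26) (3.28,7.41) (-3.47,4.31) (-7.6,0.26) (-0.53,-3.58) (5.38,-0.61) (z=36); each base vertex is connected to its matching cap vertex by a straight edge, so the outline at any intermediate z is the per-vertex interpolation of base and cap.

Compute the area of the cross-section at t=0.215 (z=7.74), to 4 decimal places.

Area at t=0.215: 39.9139

Cross-section at t=0.215: each vertex is (1-t)·p0[i] + t·p1[i].
  v1: (1-0.215)·(2.81,0.68) + 0.215·(7,3.26) = (3.7109,1.2347)
  v2: (1-0.215)·(1.35,2.35) + 0.215·(3.28,7.41) = (1.7650,3.4379)
  v3: (1-0.215)·(-3.61,2.96) + 0.215·(-3.47,4.31) = (-3.5799,3.2502)
  v4: (1-0.215)·(-4.27,-0.72) + 0.215·(-7.6,0.26) = (-4.9859,-0.5093)
  v5: (1-0.215)·(-0.28,-3.37) + 0.215·(-0.53,-3.58) = (-0.3338,-3.4152)
  v6: (1-0.215)·(2.13,-0.83) + 0.215·(5.38,-0.61) = (2.8288,-0.7827)
Shoelace sum Σ(x_i·y_{i+1} − x_{i+1}·y_i):
  i=1: 3.7109·3.4379 − 1.7650·1.2347 = +10.5783 (running +10.5783)
  i=2: 1.7650·3.2502 − -3.5799·3.4379 = +18.0439 (running +28.6222)
  i=3: -3.5799·-0.5093 − -4.9859·3.2502 = +18.0288 (running +46.6510)
  i=4: -4.9859·-3.4152 − -0.3338·-0.5093 = +16.8578 (running +63.5088)
  i=5: -0.3338·-0.7827 − 2.8288·-3.4152 = +9.9218 (running +73.4307)
  i=6: 2.8288·1.2347 − 3.7109·-0.7827 = +6.3971 (running +79.8278)
Area = |Σ|/2 = |79.8278|/2 = 39.9139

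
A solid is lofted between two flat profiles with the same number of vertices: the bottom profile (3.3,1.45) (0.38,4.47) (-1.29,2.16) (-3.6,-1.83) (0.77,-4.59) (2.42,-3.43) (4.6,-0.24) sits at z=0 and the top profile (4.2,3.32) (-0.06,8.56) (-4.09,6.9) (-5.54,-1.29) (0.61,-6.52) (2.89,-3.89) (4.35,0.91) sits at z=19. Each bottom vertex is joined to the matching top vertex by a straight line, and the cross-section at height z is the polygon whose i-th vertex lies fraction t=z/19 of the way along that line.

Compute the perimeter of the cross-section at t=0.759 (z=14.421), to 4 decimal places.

Perimeter at t=0.759: 34.8707

Cross-section at t=0.759: each vertex is (1-t)·p0[i] + t·p1[i].
  v1: (1-0.759)·(3.3,1.45) + 0.759·(4.2,3.32) = (3.9831,2.8693)
  v2: (1-0.759)·(0.38,4.47) + 0.759·(-0.06,8.56) = (0.0460,7.5743)
  v3: (1-0.759)·(-1.29,2.16) + 0.759·(-4.09,6.9) = (-3.4152,5.7577)
  v4: (1-0.759)·(-3.6,-1.83) + 0.759·(-5.54,-1.29) = (-5.0725,-1.4201)
  v5: (1-0.759)·(0.77,-4.59) + 0.759·(0.61,-6.52) = (0.6486,-6.0549)
  v6: (1-0.759)·(2.42,-3.43) + 0.759·(2.89,-3.89) = (2.7767,-3.7791)
  v7: (1-0.759)·(4.6,-0.24) + 0.759·(4.35,0.91) = (4.4102,0.6329)
Perimeter = Σ |v_{i+1} − v_i|:
  edge 1→2: √(-3.9371² + 4.7050²) = 6.1349 (running 6.1349)
  edge 2→3: √(-3.4612² + -1.8167²) = 3.9090 (running 10.0439)
  edge 3→4: √(-1.6573² + -7.1778²) = 7.3666 (running 17.4106)
  edge 4→5: √(5.7210² + -4.6347²) = 7.3628 (running 24.7734)
  edge 5→6: √(2.1282² + 2.2757²) = 3.1158 (running 27.8891)
  edge 6→7: √(1.6335² + 4.4120²) = 4.7047 (running 32.5938)
  edge 7→1: √(-0.4271² + 2.2365²) = 2.2769 (running 34.8707)
Perimeter = 34.8707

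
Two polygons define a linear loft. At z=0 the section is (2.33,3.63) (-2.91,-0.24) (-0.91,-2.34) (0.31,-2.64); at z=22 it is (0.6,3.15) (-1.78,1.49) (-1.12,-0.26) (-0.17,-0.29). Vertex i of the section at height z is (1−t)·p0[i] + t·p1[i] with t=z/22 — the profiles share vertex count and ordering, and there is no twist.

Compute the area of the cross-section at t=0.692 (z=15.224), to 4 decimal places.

Cross-section at t=0.692: each vertex is (1-t)·p0[i] + t·p1[i].
  v1: (1-0.692)·(2.33,3.63) + 0.692·(0.6,3.15) = (1.1328,3.2978)
  v2: (1-0.692)·(-2.91,-0.24) + 0.692·(-1.78,1.49) = (-2.1280,0.9572)
  v3: (1-0.692)·(-0.91,-2.34) + 0.692·(-1.12,-0.26) = (-1.0553,-0.9006)
  v4: (1-0.692)·(0.31,-2.64) + 0.692·(-0.17,-0.29) = (-0.0222,-1.0138)
Shoelace sum Σ(x_i·y_{i+1} − x_{i+1}·y_i):
  i=1: 1.1328·0.9572 − -2.1280·3.2978 = +8.1022 (running +8.1022)
  i=2: -2.1280·-0.9006 − -1.0553·0.9572 = +2.9267 (running +11.0290)
  i=3: -1.0553·-1.0138 − -0.0222·-0.9006 = +1.0499 (running +12.0789)
  i=4: -0.0222·3.2978 − 1.1328·-1.0138 = +1.0754 (running +13.1543)
Area = |Σ|/2 = |13.1543|/2 = 6.5771

Area at t=0.692: 6.5771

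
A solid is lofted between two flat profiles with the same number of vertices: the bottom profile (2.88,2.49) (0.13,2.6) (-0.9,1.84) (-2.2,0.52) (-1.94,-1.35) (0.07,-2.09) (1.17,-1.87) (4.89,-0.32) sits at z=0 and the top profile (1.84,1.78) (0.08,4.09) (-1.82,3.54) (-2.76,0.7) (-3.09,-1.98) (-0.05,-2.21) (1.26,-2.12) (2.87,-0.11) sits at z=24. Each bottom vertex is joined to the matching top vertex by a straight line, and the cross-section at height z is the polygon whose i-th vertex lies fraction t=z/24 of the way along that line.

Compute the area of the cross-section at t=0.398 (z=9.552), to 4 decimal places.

Area at t=0.398: 23.8284

Cross-section at t=0.398: each vertex is (1-t)·p0[i] + t·p1[i].
  v1: (1-0.398)·(2.88,2.49) + 0.398·(1.84,1.78) = (2.4661,2.2074)
  v2: (1-0.398)·(0.13,2.6) + 0.398·(0.08,4.09) = (0.1101,3.1930)
  v3: (1-0.398)·(-0.9,1.84) + 0.398·(-1.82,3.54) = (-1.2662,2.5166)
  v4: (1-0.398)·(-2.2,0.52) + 0.398·(-2.76,0.7) = (-2.4229,0.5916)
  v5: (1-0.398)·(-1.94,-1.35) + 0.398·(-3.09,-1.98) = (-2.3977,-1.6007)
  v6: (1-0.398)·(0.07,-2.09) + 0.398·(-0.05,-2.21) = (0.0222,-2.1378)
  v7: (1-0.398)·(1.17,-1.87) + 0.398·(1.26,-2.12) = (1.2058,-1.9695)
  v8: (1-0.398)·(4.89,-0.32) + 0.398·(2.87,-0.11) = (4.0860,-0.2364)
Shoelace sum Σ(x_i·y_{i+1} − x_{i+1}·y_i):
  i=1: 2.4661·3.1930 − 0.1101·2.2074 = +7.6312 (running +7.6312)
  i=2: 0.1101·2.5166 − -1.2662·3.1930 = +4.3200 (running +11.9512)
  i=3: -1.2662·0.5916 − -2.4229·2.5166 = +5.3483 (running +17.2995)
  i=4: -2.4229·-1.6007 − -2.3977·0.5916 = +5.2970 (running +22.5964)
  i=5: -2.3977·-2.1378 − 0.0222·-1.6007 = +5.1613 (running +27.7578)
  i=6: 0.0222·-1.9695 − 1.2058·-2.1378 = +2.5340 (running +30.2917)
  i=7: 1.2058·-0.2364 − 4.0860·-1.9695 = +7.7624 (running +38.0541)
  i=8: 4.0860·2.2074 − 2.4661·-0.2364 = +9.6026 (running +47.6567)
Area = |Σ|/2 = |47.6567|/2 = 23.8284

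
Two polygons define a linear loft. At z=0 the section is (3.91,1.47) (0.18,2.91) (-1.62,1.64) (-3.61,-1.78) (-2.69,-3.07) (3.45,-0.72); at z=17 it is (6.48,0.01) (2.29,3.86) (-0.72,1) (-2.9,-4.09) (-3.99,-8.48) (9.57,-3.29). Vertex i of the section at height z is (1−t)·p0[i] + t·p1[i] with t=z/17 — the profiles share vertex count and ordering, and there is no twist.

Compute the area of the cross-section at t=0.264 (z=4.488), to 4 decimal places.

Cross-section at t=0.264: each vertex is (1-t)·p0[i] + t·p1[i].
  v1: (1-0.264)·(3.91,1.47) + 0.264·(6.48,0.01) = (4.5885,1.0846)
  v2: (1-0.264)·(0.18,2.91) + 0.264·(2.29,3.86) = (0.7370,3.1608)
  v3: (1-0.264)·(-1.62,1.64) + 0.264·(-0.72,1) = (-1.3824,1.4710)
  v4: (1-0.264)·(-3.61,-1.78) + 0.264·(-2.9,-4.09) = (-3.4226,-2.3898)
  v5: (1-0.264)·(-2.69,-3.07) + 0.264·(-3.99,-8.48) = (-3.0332,-4.4982)
  v6: (1-0.264)·(3.45,-0.72) + 0.264·(9.57,-3.29) = (5.0657,-1.3985)
Shoelace sum Σ(x_i·y_{i+1} − x_{i+1}·y_i):
  i=1: 4.5885·3.1608 − 0.7370·1.0846 = +13.7039 (running +13.7039)
  i=2: 0.7370·1.4710 − -1.3824·3.1608 = +5.4537 (running +19.1576)
  i=3: -1.3824·-2.3898 − -3.4226·1.4710 = +8.3384 (running +27.4960)
  i=4: -3.4226·-4.4982 − -3.0332·-2.3898 = +8.1466 (running +35.6427)
  i=5: -3.0332·-1.3985 − 5.0657·-4.4982 = +27.0285 (running +62.6712)
  i=6: 5.0657·1.0846 − 4.5885·-1.3985 = +11.9109 (running +74.5821)
Area = |Σ|/2 = |74.5821|/2 = 37.2911

Area at t=0.264: 37.2911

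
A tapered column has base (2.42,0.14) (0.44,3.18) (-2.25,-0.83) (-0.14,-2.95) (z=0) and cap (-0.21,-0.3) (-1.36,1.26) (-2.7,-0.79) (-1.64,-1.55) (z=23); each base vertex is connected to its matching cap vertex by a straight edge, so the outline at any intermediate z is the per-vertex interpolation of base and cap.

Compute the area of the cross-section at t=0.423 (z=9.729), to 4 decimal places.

Area at t=0.423: 8.6818

Cross-section at t=0.423: each vertex is (1-t)·p0[i] + t·p1[i].
  v1: (1-0.423)·(2.42,0.14) + 0.423·(-0.21,-0.3) = (1.3075,-0.0461)
  v2: (1-0.423)·(0.44,3.18) + 0.423·(-1.36,1.26) = (-0.3214,2.3678)
  v3: (1-0.423)·(-2.25,-0.83) + 0.423·(-2.7,-0.79) = (-2.4404,-0.8131)
  v4: (1-0.423)·(-0.14,-2.95) + 0.423·(-1.64,-1.55) = (-0.7745,-2.3578)
Shoelace sum Σ(x_i·y_{i+1} − x_{i+1}·y_i):
  i=1: 1.3075·2.3678 − -0.3214·-0.0461 = +3.0812 (running +3.0812)
  i=2: -0.3214·-0.8131 − -2.4404·2.3678 = +6.0397 (running +9.1208)
  i=3: -2.4404·-2.3578 − -0.7745·-0.8131 = +5.1241 (running +14.2450)
  i=4: -0.7745·-0.0461 − 1.3075·-2.3578 = +3.1186 (running +17.3635)
Area = |Σ|/2 = |17.3635|/2 = 8.6818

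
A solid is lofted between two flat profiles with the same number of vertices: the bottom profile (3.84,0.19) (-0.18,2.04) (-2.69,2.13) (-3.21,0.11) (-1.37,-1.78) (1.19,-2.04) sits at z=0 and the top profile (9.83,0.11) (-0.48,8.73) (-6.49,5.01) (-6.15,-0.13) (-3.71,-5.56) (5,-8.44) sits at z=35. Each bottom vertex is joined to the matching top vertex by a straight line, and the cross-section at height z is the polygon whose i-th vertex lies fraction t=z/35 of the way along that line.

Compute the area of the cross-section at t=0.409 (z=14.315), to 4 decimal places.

Area at t=0.409: 64.1581

Cross-section at t=0.409: each vertex is (1-t)·p0[i] + t·p1[i].
  v1: (1-0.409)·(3.84,0.19) + 0.409·(9.83,0.11) = (6.2899,0.1573)
  v2: (1-0.409)·(-0.18,2.04) + 0.409·(-0.48,8.73) = (-0.3027,4.7762)
  v3: (1-0.409)·(-2.69,2.13) + 0.409·(-6.49,5.01) = (-4.2442,3.3079)
  v4: (1-0.409)·(-3.21,0.11) + 0.409·(-6.15,-0.13) = (-4.4125,0.0118)
  v5: (1-0.409)·(-1.37,-1.78) + 0.409·(-3.71,-5.56) = (-2.3271,-3.3260)
  v6: (1-0.409)·(1.19,-2.04) + 0.409·(5,-8.44) = (2.7483,-4.6576)
Shoelace sum Σ(x_i·y_{i+1} − x_{i+1}·y_i):
  i=1: 6.2899·4.7762 − -0.3027·0.1573 = +30.0895 (running +30.0895)
  i=2: -0.3027·3.3079 − -4.2442·4.7762 = +19.2699 (running +49.3594)
  i=3: -4.2442·0.0118 − -4.4125·3.3079 = +14.5458 (running +63.9052)
  i=4: -4.4125·-3.3260 − -2.3271·0.0118 = +14.7035 (running +78.6087)
  i=5: -2.3271·-4.6576 − 2.7483·-3.3260 = +19.9794 (running +98.5881)
  i=6: 2.7483·0.1573 − 6.2899·-4.6576 = +29.7281 (running +128.3162)
Area = |Σ|/2 = |128.3162|/2 = 64.1581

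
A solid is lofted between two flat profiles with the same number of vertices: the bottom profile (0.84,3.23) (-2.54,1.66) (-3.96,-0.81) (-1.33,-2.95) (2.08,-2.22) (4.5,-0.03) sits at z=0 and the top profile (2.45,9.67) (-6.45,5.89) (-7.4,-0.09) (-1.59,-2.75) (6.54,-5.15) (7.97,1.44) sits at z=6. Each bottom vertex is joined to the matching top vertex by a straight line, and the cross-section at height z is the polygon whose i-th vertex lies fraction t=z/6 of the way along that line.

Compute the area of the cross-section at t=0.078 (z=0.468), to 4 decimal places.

Area at t=0.078: 37.2647

Cross-section at t=0.078: each vertex is (1-t)·p0[i] + t·p1[i].
  v1: (1-0.078)·(0.84,3.23) + 0.078·(2.45,9.67) = (0.9656,3.7323)
  v2: (1-0.078)·(-2.54,1.66) + 0.078·(-6.45,5.89) = (-2.8450,1.9899)
  v3: (1-0.078)·(-3.96,-0.81) + 0.078·(-7.4,-0.09) = (-4.2283,-0.7538)
  v4: (1-0.078)·(-1.33,-2.95) + 0.078·(-1.59,-2.75) = (-1.3503,-2.9344)
  v5: (1-0.078)·(2.08,-2.22) + 0.078·(6.54,-5.15) = (2.4279,-2.4485)
  v6: (1-0.078)·(4.5,-0.03) + 0.078·(7.97,1.44) = (4.7707,0.0847)
Shoelace sum Σ(x_i·y_{i+1} − x_{i+1}·y_i):
  i=1: 0.9656·1.9899 − -2.8450·3.7323 = +12.5398 (running +12.5398)
  i=2: -2.8450·-0.7538 − -4.2283·1.9899 = +10.5588 (running +23.0986)
  i=3: -4.2283·-2.9344 − -1.3503·-0.7538 = +11.3897 (running +34.4883)
  i=4: -1.3503·-2.4485 − 2.4279·-2.9344 = +10.4306 (running +44.9189)
  i=5: 2.4279·0.0847 − 4.7707·-2.4485 = +11.8867 (running +56.8056)
  i=6: 4.7707·3.7323 − 0.9656·0.0847 = +17.7239 (running +74.5294)
Area = |Σ|/2 = |74.5294|/2 = 37.2647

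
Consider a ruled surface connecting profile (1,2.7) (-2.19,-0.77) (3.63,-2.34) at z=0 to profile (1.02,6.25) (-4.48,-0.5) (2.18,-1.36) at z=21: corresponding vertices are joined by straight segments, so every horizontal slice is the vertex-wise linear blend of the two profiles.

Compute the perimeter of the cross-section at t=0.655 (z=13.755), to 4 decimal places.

Perimeter at t=0.655: 20.7193

Cross-section at t=0.655: each vertex is (1-t)·p0[i] + t·p1[i].
  v1: (1-0.655)·(1,2.7) + 0.655·(1.02,6.25) = (1.0131,5.0252)
  v2: (1-0.655)·(-2.19,-0.77) + 0.655·(-4.48,-0.5) = (-3.6900,-0.5932)
  v3: (1-0.655)·(3.63,-2.34) + 0.655·(2.18,-1.36) = (2.6803,-1.6981)
Perimeter = Σ |v_{i+1} − v_i|:
  edge 1→2: √(-4.7031² + -5.6184²) = 7.3270 (running 7.3270)
  edge 2→3: √(6.3702² + -1.1050²) = 6.4653 (running 13.7923)
  edge 3→1: √(-1.6671² + 6.7233²) = 6.9270 (running 20.7193)
Perimeter = 20.7193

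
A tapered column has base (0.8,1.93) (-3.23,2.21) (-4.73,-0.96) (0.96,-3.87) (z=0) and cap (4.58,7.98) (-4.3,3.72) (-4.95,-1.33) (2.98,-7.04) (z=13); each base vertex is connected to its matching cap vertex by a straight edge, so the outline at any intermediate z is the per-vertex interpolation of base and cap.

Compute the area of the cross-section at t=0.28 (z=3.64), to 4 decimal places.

Area at t=0.28: 36.4215

Cross-section at t=0.28: each vertex is (1-t)·p0[i] + t·p1[i].
  v1: (1-0.28)·(0.8,1.93) + 0.28·(4.58,7.98) = (1.8584,3.6240)
  v2: (1-0.28)·(-3.23,2.21) + 0.28·(-4.3,3.72) = (-3.5296,2.6328)
  v3: (1-0.28)·(-4.73,-0.96) + 0.28·(-4.95,-1.33) = (-4.7916,-1.0636)
  v4: (1-0.28)·(0.96,-3.87) + 0.28·(2.98,-7.04) = (1.5256,-4.7576)
Shoelace sum Σ(x_i·y_{i+1} − x_{i+1}·y_i):
  i=1: 1.8584·2.6328 − -3.5296·3.6240 = +17.6841 (running +17.6841)
  i=2: -3.5296·-1.0636 − -4.7916·2.6328 = +16.3694 (running +34.0535)
  i=3: -4.7916·-4.7576 − 1.5256·-1.0636 = +24.4191 (running +58.4726)
  i=4: 1.5256·3.6240 − 1.8584·-4.7576 = +14.3703 (running +72.8429)
Area = |Σ|/2 = |72.8429|/2 = 36.4215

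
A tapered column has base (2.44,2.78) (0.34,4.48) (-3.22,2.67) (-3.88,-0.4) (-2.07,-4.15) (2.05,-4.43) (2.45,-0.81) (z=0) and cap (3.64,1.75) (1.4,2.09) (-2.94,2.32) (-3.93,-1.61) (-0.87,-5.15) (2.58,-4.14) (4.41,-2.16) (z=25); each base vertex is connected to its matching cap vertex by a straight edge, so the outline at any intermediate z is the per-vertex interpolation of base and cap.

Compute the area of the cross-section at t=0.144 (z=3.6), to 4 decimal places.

Cross-section at t=0.144: each vertex is (1-t)·p0[i] + t·p1[i].
  v1: (1-0.144)·(2.44,2.78) + 0.144·(3.64,1.75) = (2.6128,2.6317)
  v2: (1-0.144)·(0.34,4.48) + 0.144·(1.4,2.09) = (0.4926,4.1358)
  v3: (1-0.144)·(-3.22,2.67) + 0.144·(-2.94,2.32) = (-3.1797,2.6196)
  v4: (1-0.144)·(-3.88,-0.4) + 0.144·(-3.93,-1.61) = (-3.8872,-0.5742)
  v5: (1-0.144)·(-2.07,-4.15) + 0.144·(-0.87,-5.15) = (-1.8972,-4.2940)
  v6: (1-0.144)·(2.05,-4.43) + 0.144·(2.58,-4.14) = (2.1263,-4.3882)
  v7: (1-0.144)·(2.45,-0.81) + 0.144·(4.41,-2.16) = (2.7322,-1.0044)
Shoelace sum Σ(x_i·y_{i+1} − x_{i+1}·y_i):
  i=1: 2.6128·4.1358 − 0.4926·2.6317 = +9.5097 (running +9.5097)
  i=2: 0.4926·2.6196 − -3.1797·4.1358 = +14.4412 (running +23.9508)
  i=3: -3.1797·-0.5742 − -3.8872·2.6196 = +12.0088 (running +35.9596)
  i=4: -3.8872·-4.2940 − -1.8972·-0.5742 = +15.6022 (running +51.5618)
  i=5: -1.8972·-4.3882 − 2.1263·-4.2940 = +17.4558 (running +69.0176)
  i=6: 2.1263·-1.0044 − 2.7322·-4.3882 = +9.8540 (running +78.8717)
  i=7: 2.7322·2.6317 − 2.6128·-1.0044 = +9.8147 (running +88.6863)
Area = |Σ|/2 = |88.6863|/2 = 44.3432

Area at t=0.144: 44.3432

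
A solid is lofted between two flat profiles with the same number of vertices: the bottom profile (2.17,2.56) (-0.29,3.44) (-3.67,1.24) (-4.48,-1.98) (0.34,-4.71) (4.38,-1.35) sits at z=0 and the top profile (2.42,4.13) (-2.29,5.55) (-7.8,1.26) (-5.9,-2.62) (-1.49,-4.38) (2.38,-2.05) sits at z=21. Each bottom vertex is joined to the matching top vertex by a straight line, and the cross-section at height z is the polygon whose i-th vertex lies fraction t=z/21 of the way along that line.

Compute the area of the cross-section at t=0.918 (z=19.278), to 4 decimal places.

Area at t=0.918: 68.0890

Cross-section at t=0.918: each vertex is (1-t)·p0[i] + t·p1[i].
  v1: (1-0.918)·(2.17,2.56) + 0.918·(2.42,4.13) = (2.3995,4.0013)
  v2: (1-0.918)·(-0.29,3.44) + 0.918·(-2.29,5.55) = (-2.1260,5.3770)
  v3: (1-0.918)·(-3.67,1.24) + 0.918·(-7.8,1.26) = (-7.4613,1.2584)
  v4: (1-0.918)·(-4.48,-1.98) + 0.918·(-5.9,-2.62) = (-5.7836,-2.5675)
  v5: (1-0.918)·(0.34,-4.71) + 0.918·(-1.49,-4.38) = (-1.3399,-4.4071)
  v6: (1-0.918)·(4.38,-1.35) + 0.918·(2.38,-2.05) = (2.5440,-1.9926)
Shoelace sum Σ(x_i·y_{i+1} − x_{i+1}·y_i):
  i=1: 2.3995·5.3770 − -2.1260·4.0013 = +21.4087 (running +21.4087)
  i=2: -2.1260·1.2584 − -7.4613·5.3770 = +37.4442 (running +58.8529)
  i=3: -7.4613·-2.5675 − -5.7836·1.2584 = +26.4349 (running +85.2879)
  i=4: -5.7836·-4.4071 − -1.3399·-2.5675 = +22.0482 (running +107.3361)
  i=5: -1.3399·-1.9926 − 2.5440·-4.4071 = +13.8815 (running +121.2176)
  i=6: 2.5440·4.0013 − 2.3995·-1.9926 = +14.9604 (running +136.1780)
Area = |Σ|/2 = |136.1780|/2 = 68.0890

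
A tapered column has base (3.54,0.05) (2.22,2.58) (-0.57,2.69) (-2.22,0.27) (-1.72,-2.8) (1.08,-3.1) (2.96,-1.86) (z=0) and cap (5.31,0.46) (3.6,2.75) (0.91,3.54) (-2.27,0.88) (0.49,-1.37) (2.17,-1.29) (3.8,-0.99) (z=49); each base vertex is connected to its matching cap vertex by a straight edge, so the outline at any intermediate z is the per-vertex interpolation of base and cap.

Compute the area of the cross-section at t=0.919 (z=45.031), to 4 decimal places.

Area at t=0.919: 23.5483

Cross-section at t=0.919: each vertex is (1-t)·p0[i] + t·p1[i].
  v1: (1-0.919)·(3.54,0.05) + 0.919·(5.31,0.46) = (5.1666,0.4268)
  v2: (1-0.919)·(2.22,2.58) + 0.919·(3.6,2.75) = (3.4882,2.7362)
  v3: (1-0.919)·(-0.57,2.69) + 0.919·(0.91,3.54) = (0.7901,3.4711)
  v4: (1-0.919)·(-2.22,0.27) + 0.919·(-2.27,0.88) = (-2.2660,0.8306)
  v5: (1-0.919)·(-1.72,-2.8) + 0.919·(0.49,-1.37) = (0.3110,-1.4858)
  v6: (1-0.919)·(1.08,-3.1) + 0.919·(2.17,-1.29) = (2.0817,-1.4366)
  v7: (1-0.919)·(2.96,-1.86) + 0.919·(3.8,-0.99) = (3.7320,-1.0605)
Shoelace sum Σ(x_i·y_{i+1} − x_{i+1}·y_i):
  i=1: 5.1666·2.7362 − 3.4882·0.4268 = +12.6484 (running +12.6484)
  i=2: 3.4882·3.4711 − 0.7901·2.7362 = +9.9462 (running +22.5945)
  i=3: 0.7901·0.8306 − -2.2660·3.4711 = +8.5217 (running +31.1163)
  i=4: -2.2660·-1.4858 − 0.3110·0.8306 = +3.1085 (running +34.2248)
  i=5: 0.3110·-1.4366 − 2.0817·-1.4858 = +2.6463 (running +36.8711)
  i=6: 2.0817·-1.0605 − 3.7320·-1.4366 = +3.1538 (running +40.0248)
  i=7: 3.7320·0.4268 − 5.1666·-1.0605 = +7.0718 (running +47.0967)
Area = |Σ|/2 = |47.0967|/2 = 23.5483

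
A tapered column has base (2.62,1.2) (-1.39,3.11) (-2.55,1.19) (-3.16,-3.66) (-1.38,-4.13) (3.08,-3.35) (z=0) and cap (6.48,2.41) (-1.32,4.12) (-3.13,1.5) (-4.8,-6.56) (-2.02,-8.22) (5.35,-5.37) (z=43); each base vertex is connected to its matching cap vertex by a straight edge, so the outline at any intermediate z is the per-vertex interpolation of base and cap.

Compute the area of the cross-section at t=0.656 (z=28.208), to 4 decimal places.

Cross-section at t=0.656: each vertex is (1-t)·p0[i] + t·p1[i].
  v1: (1-0.656)·(2.62,1.2) + 0.656·(6.48,2.41) = (5.1522,1.9938)
  v2: (1-0.656)·(-1.39,3.11) + 0.656·(-1.32,4.12) = (-1.3441,3.7726)
  v3: (1-0.656)·(-2.55,1.19) + 0.656·(-3.13,1.5) = (-2.9305,1.3934)
  v4: (1-0.656)·(-3.16,-3.66) + 0.656·(-4.8,-6.56) = (-4.2358,-5.5624)
  v5: (1-0.656)·(-1.38,-4.13) + 0.656·(-2.02,-8.22) = (-1.7998,-6.8130)
  v6: (1-0.656)·(3.08,-3.35) + 0.656·(5.35,-5.37) = (4.5691,-4.6751)
Shoelace sum Σ(x_i·y_{i+1} − x_{i+1}·y_i):
  i=1: 5.1522·3.7726 − -1.3441·1.9938 = +22.1166 (running +22.1166)
  i=2: -1.3441·1.3934 − -2.9305·3.7726 = +9.1826 (running +31.2992)
  i=3: -2.9305·-5.5624 − -4.2358·1.3934 = +22.2026 (running +53.5018)
  i=4: -4.2358·-6.8130 − -1.7998·-5.5624 = +18.8475 (running +72.3493)
  i=5: -1.7998·-4.6751 − 4.5691·-6.8130 = +39.5441 (running +111.8934)
  i=6: 4.5691·1.9938 − 5.1522·-4.6751 = +33.1967 (running +145.0901)
Area = |Σ|/2 = |145.0901|/2 = 72.5450

Area at t=0.656: 72.5450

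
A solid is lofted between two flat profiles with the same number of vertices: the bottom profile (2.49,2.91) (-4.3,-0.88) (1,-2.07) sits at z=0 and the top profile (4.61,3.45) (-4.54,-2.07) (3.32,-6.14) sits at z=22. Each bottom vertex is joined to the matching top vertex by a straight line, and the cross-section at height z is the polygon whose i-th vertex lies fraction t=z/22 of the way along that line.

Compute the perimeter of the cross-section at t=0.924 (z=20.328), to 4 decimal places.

Perimeter at t=0.924: 28.3745

Cross-section at t=0.924: each vertex is (1-t)·p0[i] + t·p1[i].
  v1: (1-0.924)·(2.49,2.91) + 0.924·(4.61,3.45) = (4.4489,3.4090)
  v2: (1-0.924)·(-4.3,-0.88) + 0.924·(-4.54,-2.07) = (-4.5218,-1.9796)
  v3: (1-0.924)·(1,-2.07) + 0.924·(3.32,-6.14) = (3.1437,-5.8307)
Perimeter = Σ |v_{i+1} − v_i|:
  edge 1→2: √(-8.9706² + -5.3885²) = 10.4646 (running 10.4646)
  edge 2→3: √(7.6654² + -3.8511²) = 8.5785 (running 19.0431)
  edge 3→1: √(1.3052² + 9.2396²) = 9.3314 (running 28.3745)
Perimeter = 28.3745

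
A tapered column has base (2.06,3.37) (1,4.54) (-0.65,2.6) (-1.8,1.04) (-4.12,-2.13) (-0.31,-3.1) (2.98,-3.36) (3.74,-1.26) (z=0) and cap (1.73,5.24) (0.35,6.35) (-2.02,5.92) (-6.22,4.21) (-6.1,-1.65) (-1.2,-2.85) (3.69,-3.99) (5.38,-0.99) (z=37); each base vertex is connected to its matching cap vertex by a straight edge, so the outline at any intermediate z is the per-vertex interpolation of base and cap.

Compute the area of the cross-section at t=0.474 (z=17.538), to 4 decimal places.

Area at t=0.474: 55.4341

Cross-section at t=0.474: each vertex is (1-t)·p0[i] + t·p1[i].
  v1: (1-0.474)·(2.06,3.37) + 0.474·(1.73,5.24) = (1.9036,4.2564)
  v2: (1-0.474)·(1,4.54) + 0.474·(0.35,6.35) = (0.6919,5.3979)
  v3: (1-0.474)·(-0.65,2.6) + 0.474·(-2.02,5.92) = (-1.2994,4.1737)
  v4: (1-0.474)·(-1.8,1.04) + 0.474·(-6.22,4.21) = (-3.8951,2.5426)
  v5: (1-0.474)·(-4.12,-2.13) + 0.474·(-6.1,-1.65) = (-5.0585,-1.9025)
  v6: (1-0.474)·(-0.31,-3.1) + 0.474·(-1.2,-2.85) = (-0.7319,-2.9815)
  v7: (1-0.474)·(2.98,-3.36) + 0.474·(3.69,-3.99) = (3.3165,-3.6586)
  v8: (1-0.474)·(3.74,-1.26) + 0.474·(5.38,-0.99) = (4.5174,-1.1320)
Shoelace sum Σ(x_i·y_{i+1} − x_{i+1}·y_i):
  i=1: 1.9036·5.3979 − 0.6919·4.2564 = +7.3304 (running +7.3304)
  i=2: 0.6919·4.1737 − -1.2994·5.3979 = +9.9017 (running +17.2322)
  i=3: -1.2994·2.5426 − -3.8951·4.1737 = +12.9530 (running +30.1852)
  i=4: -3.8951·-1.9025 − -5.0585·2.5426 = +20.2720 (running +50.4572)
  i=5: -5.0585·-2.9815 − -0.7319·-1.9025 = +13.6896 (running +64.1468)
  i=6: -0.7319·-3.6586 − 3.3165·-2.9815 = +12.5659 (running +76.7127)
  i=7: 3.3165·-1.1320 − 4.5174·-3.6586 = +12.7729 (running +89.4856)
  i=8: 4.5174·4.2564 − 1.9036·-1.1320 = +21.3825 (running +110.8681)
Area = |Σ|/2 = |110.8681|/2 = 55.4341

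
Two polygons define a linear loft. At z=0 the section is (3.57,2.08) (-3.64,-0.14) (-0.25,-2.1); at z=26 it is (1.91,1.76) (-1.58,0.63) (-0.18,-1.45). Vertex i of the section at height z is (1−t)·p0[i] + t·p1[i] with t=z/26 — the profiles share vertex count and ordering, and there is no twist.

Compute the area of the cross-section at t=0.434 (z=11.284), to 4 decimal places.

Area at t=0.434: 7.8360

Cross-section at t=0.434: each vertex is (1-t)·p0[i] + t·p1[i].
  v1: (1-0.434)·(3.57,2.08) + 0.434·(1.91,1.76) = (2.8496,1.9411)
  v2: (1-0.434)·(-3.64,-0.14) + 0.434·(-1.58,0.63) = (-2.7460,0.1942)
  v3: (1-0.434)·(-0.25,-2.1) + 0.434·(-0.18,-1.45) = (-0.2196,-1.8179)
Shoelace sum Σ(x_i·y_{i+1} − x_{i+1}·y_i):
  i=1: 2.8496·0.1942 − -2.7460·1.9411 = +5.8836 (running +5.8836)
  i=2: -2.7460·-1.8179 − -0.2196·0.1942 = +5.0345 (running +10.9181)
  i=3: -0.2196·1.9411 − 2.8496·-1.8179 = +4.7539 (running +15.6720)
Area = |Σ|/2 = |15.6720|/2 = 7.8360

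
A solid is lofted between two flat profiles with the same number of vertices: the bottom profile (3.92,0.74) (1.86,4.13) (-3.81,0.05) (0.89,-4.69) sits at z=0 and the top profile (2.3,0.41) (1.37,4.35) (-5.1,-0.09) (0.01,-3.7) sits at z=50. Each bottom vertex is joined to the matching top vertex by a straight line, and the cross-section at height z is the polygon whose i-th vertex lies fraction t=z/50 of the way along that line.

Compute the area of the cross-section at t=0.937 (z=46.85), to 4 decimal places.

Area at t=0.937: 29.7068

Cross-section at t=0.937: each vertex is (1-t)·p0[i] + t·p1[i].
  v1: (1-0.937)·(3.92,0.74) + 0.937·(2.3,0.41) = (2.4021,0.4308)
  v2: (1-0.937)·(1.86,4.13) + 0.937·(1.37,4.35) = (1.4009,4.3361)
  v3: (1-0.937)·(-3.81,0.05) + 0.937·(-5.1,-0.09) = (-5.0187,-0.0812)
  v4: (1-0.937)·(0.89,-4.69) + 0.937·(0.01,-3.7) = (0.0654,-3.7624)
Shoelace sum Σ(x_i·y_{i+1} − x_{i+1}·y_i):
  i=1: 2.4021·4.3361 − 1.4009·0.4308 = +9.8122 (running +9.8122)
  i=2: 1.4009·-0.0812 − -5.0187·4.3361 = +21.6482 (running +31.4604)
  i=3: -5.0187·-3.7624 − 0.0654·-0.0812 = +18.8876 (running +50.3480)
  i=4: 0.0654·0.4308 − 2.4021·-3.7624 = +9.0656 (running +59.4136)
Area = |Σ|/2 = |59.4136|/2 = 29.7068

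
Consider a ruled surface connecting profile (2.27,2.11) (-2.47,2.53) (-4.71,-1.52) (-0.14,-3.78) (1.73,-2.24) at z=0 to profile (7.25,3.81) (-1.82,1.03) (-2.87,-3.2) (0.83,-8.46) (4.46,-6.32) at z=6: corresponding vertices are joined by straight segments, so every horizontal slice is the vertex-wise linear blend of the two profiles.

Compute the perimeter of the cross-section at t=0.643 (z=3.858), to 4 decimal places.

Cross-section at t=0.643: each vertex is (1-t)·p0[i] + t·p1[i].
  v1: (1-0.643)·(2.27,2.11) + 0.643·(7.25,3.81) = (5.4721,3.2031)
  v2: (1-0.643)·(-2.47,2.53) + 0.643·(-1.82,1.03) = (-2.0521,1.5655)
  v3: (1-0.643)·(-4.71,-1.52) + 0.643·(-2.87,-3.2) = (-3.5269,-2.6002)
  v4: (1-0.643)·(-0.14,-3.78) + 0.643·(0.83,-8.46) = (0.4837,-6.7892)
  v5: (1-0.643)·(1.73,-2.24) + 0.643·(4.46,-6.32) = (3.4854,-4.8634)
Perimeter = Σ |v_{i+1} − v_i|:
  edge 1→2: √(-7.5242² + -1.6376²) = 7.7003 (running 7.7003)
  edge 2→3: √(-1.4748² + -4.1657²) = 4.4191 (running 12.1194)
  edge 3→4: √(4.0106² + -4.1890²) = 5.7994 (running 17.9188)
  edge 4→5: √(3.0017² + 1.9258²) = 3.5663 (running 21.4851)
  edge 5→1: √(1.9868² + 8.0665²) = 8.3076 (running 29.7927)
Perimeter = 29.7927

Perimeter at t=0.643: 29.7927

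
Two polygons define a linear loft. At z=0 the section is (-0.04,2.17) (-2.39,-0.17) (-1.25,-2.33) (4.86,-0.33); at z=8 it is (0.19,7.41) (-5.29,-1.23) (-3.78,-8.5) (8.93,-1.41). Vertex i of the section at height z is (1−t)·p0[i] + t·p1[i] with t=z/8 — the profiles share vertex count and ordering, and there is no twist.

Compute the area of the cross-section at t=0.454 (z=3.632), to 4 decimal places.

Area at t=0.454: 50.6146

Cross-section at t=0.454: each vertex is (1-t)·p0[i] + t·p1[i].
  v1: (1-0.454)·(-0.04,2.17) + 0.454·(0.19,7.41) = (0.0644,4.5490)
  v2: (1-0.454)·(-2.39,-0.17) + 0.454·(-5.29,-1.23) = (-3.7066,-0.6512)
  v3: (1-0.454)·(-1.25,-2.33) + 0.454·(-3.78,-8.5) = (-2.3986,-5.1312)
  v4: (1-0.454)·(4.86,-0.33) + 0.454·(8.93,-1.41) = (6.7078,-0.8203)
Shoelace sum Σ(x_i·y_{i+1} − x_{i+1}·y_i):
  i=1: 0.0644·-0.6512 − -3.7066·4.5490 = +16.8192 (running +16.8192)
  i=2: -3.7066·-5.1312 − -2.3986·-0.6512 = +17.4572 (running +34.2764)
  i=3: -2.3986·-0.8203 − 6.7078·-5.1312 = +36.3865 (running +70.6628)
  i=4: 6.7078·4.5490 − 0.0644·-0.8203 = +30.5663 (running +101.2291)
Area = |Σ|/2 = |101.2291|/2 = 50.6146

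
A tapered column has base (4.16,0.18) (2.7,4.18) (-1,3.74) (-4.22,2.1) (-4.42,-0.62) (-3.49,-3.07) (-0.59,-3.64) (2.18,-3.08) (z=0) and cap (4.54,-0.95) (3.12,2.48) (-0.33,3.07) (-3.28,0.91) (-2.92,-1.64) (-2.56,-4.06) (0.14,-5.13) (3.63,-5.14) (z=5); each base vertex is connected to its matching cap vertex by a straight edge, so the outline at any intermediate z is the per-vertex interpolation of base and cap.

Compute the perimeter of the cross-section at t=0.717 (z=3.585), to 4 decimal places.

Perimeter at t=0.717: 26.4321

Cross-section at t=0.717: each vertex is (1-t)·p0[i] + t·p1[i].
  v1: (1-0.717)·(4.16,0.18) + 0.717·(4.54,-0.95) = (4.4325,-0.6302)
  v2: (1-0.717)·(2.7,4.18) + 0.717·(3.12,2.48) = (3.0011,2.9611)
  v3: (1-0.717)·(-1,3.74) + 0.717·(-0.33,3.07) = (-0.5196,3.2596)
  v4: (1-0.717)·(-4.22,2.1) + 0.717·(-3.28,0.91) = (-3.5460,1.2468)
  v5: (1-0.717)·(-4.42,-0.62) + 0.717·(-2.92,-1.64) = (-3.3445,-1.3513)
  v6: (1-0.717)·(-3.49,-3.07) + 0.717·(-2.56,-4.06) = (-2.8232,-3.7798)
  v7: (1-0.717)·(-0.59,-3.64) + 0.717·(0.14,-5.13) = (-0.0666,-4.7083)
  v8: (1-0.717)·(2.18,-3.08) + 0.717·(3.63,-5.14) = (3.2196,-4.5570)
Perimeter = Σ |v_{i+1} − v_i|:
  edge 1→2: √(-1.4313² + 3.5913²) = 3.8660 (running 3.8660)
  edge 2→3: √(-3.5208² + 0.2985²) = 3.5334 (running 7.3994)
  edge 3→4: √(-3.0264² + -2.0128²) = 3.6347 (running 11.0341)
  edge 4→5: √(0.2015² + -2.5981²) = 2.6059 (running 13.6400)
  edge 5→6: √(0.5213² + -2.4285²) = 2.4838 (running 16.1238)
  edge 6→7: √(2.7566² + -0.9285²) = 2.9088 (running 19.0326)
  edge 7→8: √(3.2862² + 0.1513²) = 3.2897 (running 22.3223)
  edge 8→1: √(1.2128² + 3.9268²) = 4.1098 (running 26.4321)
Perimeter = 26.4321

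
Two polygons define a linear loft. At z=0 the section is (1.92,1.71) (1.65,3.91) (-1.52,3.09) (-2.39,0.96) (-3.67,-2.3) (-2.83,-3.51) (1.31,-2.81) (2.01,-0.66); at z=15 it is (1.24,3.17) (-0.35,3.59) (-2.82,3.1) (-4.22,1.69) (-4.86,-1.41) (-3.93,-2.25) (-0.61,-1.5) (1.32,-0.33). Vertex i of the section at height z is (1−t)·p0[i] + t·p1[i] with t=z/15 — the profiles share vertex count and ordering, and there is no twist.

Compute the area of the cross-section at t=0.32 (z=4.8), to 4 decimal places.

Cross-section at t=0.32: each vertex is (1-t)·p0[i] + t·p1[i].
  v1: (1-0.32)·(1.92,1.71) + 0.32·(1.24,3.17) = (1.7024,2.1772)
  v2: (1-0.32)·(1.65,3.91) + 0.32·(-0.35,3.59) = (1.0100,3.8076)
  v3: (1-0.32)·(-1.52,3.09) + 0.32·(-2.82,3.1) = (-1.9360,3.0932)
  v4: (1-0.32)·(-2.39,0.96) + 0.32·(-4.22,1.69) = (-2.9756,1.1936)
  v5: (1-0.32)·(-3.67,-2.3) + 0.32·(-4.86,-1.41) = (-4.0508,-2.0152)
  v6: (1-0.32)·(-2.83,-3.51) + 0.32·(-3.93,-2.25) = (-3.1820,-3.1068)
  v7: (1-0.32)·(1.31,-2.81) + 0.32·(-0.61,-1.5) = (0.6956,-2.3908)
  v8: (1-0.32)·(2.01,-0.66) + 0.32·(1.32,-0.33) = (1.7892,-0.5544)
Shoelace sum Σ(x_i·y_{i+1} − x_{i+1}·y_i):
  i=1: 1.7024·3.8076 − 1.0100·2.1772 = +4.2831 (running +4.2831)
  i=2: 1.0100·3.0932 − -1.9360·3.8076 = +10.4956 (running +14.7787)
  i=3: -1.9360·1.1936 − -2.9756·3.0932 = +6.8933 (running +21.6720)
  i=4: -2.9756·-2.0152 − -4.0508·1.1936 = +10.8315 (running +32.5035)
  i=5: -4.0508·-3.1068 − -3.1820·-2.0152 = +6.1727 (running +38.6762)
  i=6: -3.1820·-2.3908 − 0.6956·-3.1068 = +9.7686 (running +48.4448)
  i=7: 0.6956·-0.5544 − 1.7892·-2.3908 = +3.8920 (running +52.3368)
  i=8: 1.7892·2.1772 − 1.7024·-0.5544 = +4.8393 (running +57.1760)
Area = |Σ|/2 = |57.1760|/2 = 28.5880

Area at t=0.32: 28.5880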